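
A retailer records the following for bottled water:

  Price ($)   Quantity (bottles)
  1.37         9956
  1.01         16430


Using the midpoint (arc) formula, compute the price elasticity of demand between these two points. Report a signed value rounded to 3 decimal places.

%ΔQ = (16430 − 9956) / [(9956 + 16430)/2] = 6474/13193 = 0.490714…
%ΔP = (1.01 − 1.37) / [(1.37 + 1.01)/2] = -0.36/1.19 = -0.302521…
Arc Ed = %ΔQ / %ΔP = (6474/13193) / (-0.36/1.19) = -1.62208…

-1.622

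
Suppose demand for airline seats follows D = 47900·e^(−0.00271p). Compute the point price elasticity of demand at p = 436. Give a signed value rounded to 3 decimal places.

dD/dp = −0.00271·D = -39.8254. At p = 436, D = 14695.7.
Ed = (dD/dp)·(p/D) = (-39.8254) × (436/14695.7) = -1.18156

-1.182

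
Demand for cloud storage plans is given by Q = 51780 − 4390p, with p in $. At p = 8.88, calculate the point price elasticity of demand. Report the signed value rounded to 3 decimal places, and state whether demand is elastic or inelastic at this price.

-3.046; elastic

dQ/dp = −4390. At p = 8.88, Q = 51780 − 4390(8.88) = 12796.8.
Ed = (dQ/dp)·(p/Q) = −4390 × (8.88/12796.8) = -3.04632…
|Ed| = 3.046 > 1, so demand is elastic.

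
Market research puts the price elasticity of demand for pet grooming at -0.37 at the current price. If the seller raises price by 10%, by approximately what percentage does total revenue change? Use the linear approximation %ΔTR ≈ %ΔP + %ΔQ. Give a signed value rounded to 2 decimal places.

%ΔQ ≈ Ed × %ΔP = (-0.37) × (+10%) = -3.7000%
%ΔTR ≈ %ΔP + %ΔQ = (+10%) + (-3.7000%) = +6.3000%

+6.30%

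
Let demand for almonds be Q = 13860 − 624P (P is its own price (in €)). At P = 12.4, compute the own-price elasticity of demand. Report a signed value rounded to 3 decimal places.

At the given values, Q = 13860 − 624(12.4) = 6122.4.
∂Q/∂P = −624.
E = (-624) × (12.4/6122.4) = -1.26381…

-1.264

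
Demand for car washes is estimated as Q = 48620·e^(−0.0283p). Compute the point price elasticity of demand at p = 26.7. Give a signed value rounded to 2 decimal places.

-0.76

dQ/dp = −0.0283·Q = -646.315. At p = 26.7, Q = 22838.
Ed = (dQ/dp)·(p/Q) = (-646.315) × (26.7/22838) = -0.7556…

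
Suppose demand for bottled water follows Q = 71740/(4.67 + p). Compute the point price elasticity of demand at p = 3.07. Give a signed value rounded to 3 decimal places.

dQ/dp = −71740/(4.67 + p)² = -1197.51. At p = 3.07, Q = 9268.73.
Ed = (dQ/dp)·(p/Q) = (-1197.51) × (3.07/9268.73) = -0.39664…

-0.397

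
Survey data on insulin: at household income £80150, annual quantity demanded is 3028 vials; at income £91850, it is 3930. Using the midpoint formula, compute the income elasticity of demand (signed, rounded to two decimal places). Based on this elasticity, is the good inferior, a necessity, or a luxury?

%ΔQ = (3930 − 3028)/[( 3028 + 3930)/2] = 902/3479 = 0.259269…
%ΔIncome = (91850 − 80150)/[( 80150 + 91850)/2] = 11700/86000 = 0.136046…
E_income = (902/3479) / (11700/86000) = 1.9057…
E_income > 1 ⇒ normal good, luxury.

1.91; luxury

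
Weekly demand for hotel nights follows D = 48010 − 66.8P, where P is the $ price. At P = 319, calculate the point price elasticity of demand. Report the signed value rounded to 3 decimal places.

-0.798

dD/dP = −66.8. At P = 319, D = 48010 − 66.8(319) = 26700.8.
Ed = (dD/dP)·(P/D) = −66.8 × (319/26700.8) = -0.79807…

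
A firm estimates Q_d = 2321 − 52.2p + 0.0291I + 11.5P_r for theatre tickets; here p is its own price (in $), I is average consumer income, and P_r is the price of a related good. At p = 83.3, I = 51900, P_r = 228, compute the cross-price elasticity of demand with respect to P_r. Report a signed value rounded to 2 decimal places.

At the given values, Q_d = 2321 − 52.2(83.3) + 0.0291(51900) + 11.5(228) = 2105.03.
∂Q_d/∂P_r = 11.5.
E = (11.5) × (228/2105.03) = 1.2455…

1.25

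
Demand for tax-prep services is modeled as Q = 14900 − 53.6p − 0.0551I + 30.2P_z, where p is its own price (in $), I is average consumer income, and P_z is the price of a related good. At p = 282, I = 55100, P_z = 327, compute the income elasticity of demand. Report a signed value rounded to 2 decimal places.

At the given values, Q = 14900 − 53.6(282) − 0.0551(55100) + 30.2(327) = 6624.19.
∂Q/∂I = -0.0551.
E = (-0.0551) × (55100/6624.19) = -0.4583…

-0.46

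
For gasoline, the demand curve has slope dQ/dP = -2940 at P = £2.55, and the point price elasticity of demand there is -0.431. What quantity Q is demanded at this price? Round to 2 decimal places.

17394.43

Ed = (dQ/dP)·(P/Q) ⇒ Q = (dQ/dP)·P/Ed = (-2940)·2.55/(-0.431) = 17394.4315…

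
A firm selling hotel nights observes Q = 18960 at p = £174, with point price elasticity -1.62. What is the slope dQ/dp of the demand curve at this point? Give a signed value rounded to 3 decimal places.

-176.524

Ed = (dQ/dp)·(p/Q) ⇒ dQ/dp = Ed·Q/p = (-1.62)·18960/174 = -176.52413…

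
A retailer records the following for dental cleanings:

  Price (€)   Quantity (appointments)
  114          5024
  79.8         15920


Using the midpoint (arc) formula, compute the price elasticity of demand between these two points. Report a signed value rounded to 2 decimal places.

%ΔQ = (15920 − 5024) / [(5024 + 15920)/2] = 10896/10472 = 1.040488…
%ΔP = (79.8 − 114) / [(114 + 79.8)/2] = -34.2/96.9 = -0.352941…
Arc Ed = %ΔQ / %ΔP = (10896/10472) / (-34.2/96.9) = -2.9480…

-2.95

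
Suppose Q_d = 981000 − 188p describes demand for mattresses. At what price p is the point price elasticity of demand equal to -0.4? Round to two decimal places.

Ed = −188p/(981000 − 188p). Set this equal to -0.4:
188p = 0.4·(981000 − 188p) ⇒ 188p(1 + 0.4) = 0.4·981000
p = 0.4·981000 / (188·1.4) = 1490.8814…

1490.88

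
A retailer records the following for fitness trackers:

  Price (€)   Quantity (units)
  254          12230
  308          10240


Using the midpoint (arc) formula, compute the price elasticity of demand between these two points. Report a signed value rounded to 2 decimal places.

%ΔQ = (10240 − 12230) / [(12230 + 10240)/2] = -1990/11235 = -0.177125…
%ΔP = (308 − 254) / [(254 + 308)/2] = 54/281 = 0.192170…
Arc Ed = %ΔQ / %ΔP = (-1990/11235) / (54/281) = -0.9217…

-0.92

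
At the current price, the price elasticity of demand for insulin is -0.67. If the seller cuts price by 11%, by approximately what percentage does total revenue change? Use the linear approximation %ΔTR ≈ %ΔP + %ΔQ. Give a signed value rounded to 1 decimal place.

%ΔQ ≈ Ed × %ΔP = (-0.67) × (-11%) = +7.3700%
%ΔTR ≈ %ΔP + %ΔQ = (-11%) + (+7.3700%) = -3.6300%

-3.6%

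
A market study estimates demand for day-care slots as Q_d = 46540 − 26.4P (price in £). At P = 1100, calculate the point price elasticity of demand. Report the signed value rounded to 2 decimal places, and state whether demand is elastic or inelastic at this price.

-1.66; elastic

dQ_d/dP = −26.4. At P = 1100, Q_d = 46540 − 26.4(1100) = 17500.
Ed = (dQ_d/dP)·(P/Q_d) = −26.4 × (1100/17500) = -1.6594…
|Ed| = 1.66 > 1, so demand is elastic.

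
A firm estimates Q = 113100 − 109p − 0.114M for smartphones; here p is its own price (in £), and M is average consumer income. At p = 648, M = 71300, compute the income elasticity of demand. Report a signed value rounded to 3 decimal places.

-0.237

At the given values, Q = 113100 − 109(648) − 0.114(71300) = 34339.8.
∂Q/∂M = -0.114.
E = (-0.114) × (71300/34339.8) = -0.23669…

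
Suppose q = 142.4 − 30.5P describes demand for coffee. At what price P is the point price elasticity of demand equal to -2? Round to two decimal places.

3.11

Ed = −30.5P/(142.4 − 30.5P). Set this equal to -2:
30.5P = 2·(142.4 − 30.5P) ⇒ 30.5P(1 + 2) = 2·142.4
P = 2·142.4 / (30.5·3) = 3.1125…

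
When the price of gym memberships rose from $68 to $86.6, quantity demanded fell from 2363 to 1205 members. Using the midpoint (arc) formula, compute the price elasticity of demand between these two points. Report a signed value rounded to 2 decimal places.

-2.70

%ΔQ = (1205 − 2363) / [(2363 + 1205)/2] = -1158/1784 = -0.649103…
%ΔP = (86.6 − 68) / [(68 + 86.6)/2] = 18.6/77.3 = 0.240620…
Arc Ed = %ΔQ / %ΔP = (-1158/1784) / (18.6/77.3) = -2.6976…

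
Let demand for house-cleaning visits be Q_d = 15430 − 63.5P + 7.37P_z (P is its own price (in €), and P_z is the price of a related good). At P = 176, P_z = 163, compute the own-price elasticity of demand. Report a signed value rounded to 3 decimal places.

-2.049

At the given values, Q_d = 15430 − 63.5(176) + 7.37(163) = 5455.31.
∂Q_d/∂P = −63.5.
E = (-63.5) × (176/5455.31) = -2.04864…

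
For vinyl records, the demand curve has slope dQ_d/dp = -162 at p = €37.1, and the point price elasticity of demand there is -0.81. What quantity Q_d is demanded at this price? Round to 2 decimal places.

7420.00

Ed = (dQ_d/dp)·(p/Q_d) ⇒ Q_d = (dQ_d/dp)·p/Ed = (-162)·37.1/(-0.81) = 7420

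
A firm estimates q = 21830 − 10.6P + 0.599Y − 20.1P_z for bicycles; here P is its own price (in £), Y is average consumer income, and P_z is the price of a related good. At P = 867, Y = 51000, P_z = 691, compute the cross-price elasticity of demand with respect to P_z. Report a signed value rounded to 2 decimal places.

At the given values, q = 21830 − 10.6(867) + 0.599(51000) − 20.1(691) = 29299.7.
∂q/∂P_z = -20.1.
E = (-20.1) × (691/29299.7) = -0.4740…

-0.47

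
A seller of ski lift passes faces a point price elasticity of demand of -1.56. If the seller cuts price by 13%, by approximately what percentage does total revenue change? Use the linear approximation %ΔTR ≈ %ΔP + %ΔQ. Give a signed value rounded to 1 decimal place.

%ΔQ ≈ Ed × %ΔP = (-1.56) × (-13%) = +20.2800%
%ΔTR ≈ %ΔP + %ΔQ = (-13%) + (+20.2800%) = +7.2800%

+7.3%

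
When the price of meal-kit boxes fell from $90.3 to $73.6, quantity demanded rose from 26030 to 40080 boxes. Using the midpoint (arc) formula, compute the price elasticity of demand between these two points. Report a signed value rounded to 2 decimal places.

%ΔQ = (40080 − 26030) / [(26030 + 40080)/2] = 14050/33055 = 0.425049…
%ΔP = (73.6 − 90.3) / [(90.3 + 73.6)/2] = -16.7/81.95 = -0.203782…
Arc Ed = %ΔQ / %ΔP = (14050/33055) / (-16.7/81.95) = -2.0857…

-2.09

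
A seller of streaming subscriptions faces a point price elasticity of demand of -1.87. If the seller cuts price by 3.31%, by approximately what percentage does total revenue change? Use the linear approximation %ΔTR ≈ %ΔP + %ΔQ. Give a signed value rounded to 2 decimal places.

%ΔQ ≈ Ed × %ΔP = (-1.87) × (-3.31%) = +6.1897%
%ΔTR ≈ %ΔP + %ΔQ = (-3.31%) + (+6.1897%) = +2.8797%

+2.88%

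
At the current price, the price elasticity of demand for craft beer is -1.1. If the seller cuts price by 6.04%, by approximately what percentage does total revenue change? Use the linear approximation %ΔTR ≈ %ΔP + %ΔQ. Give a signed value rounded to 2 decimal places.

%ΔQ ≈ Ed × %ΔP = (-1.1) × (-6.04%) = +6.6440%
%ΔTR ≈ %ΔP + %ΔQ = (-6.04%) + (+6.6440%) = +0.6040%

+0.60%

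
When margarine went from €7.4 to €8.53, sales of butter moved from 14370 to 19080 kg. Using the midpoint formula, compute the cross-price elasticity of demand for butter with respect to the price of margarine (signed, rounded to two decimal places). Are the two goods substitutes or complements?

%ΔQ_{butter} = (19080 − 14370)/avg = 4710/16725 = 0.281614…
%ΔP_{margarine} = (8.53 − 7.4)/avg = 1.13/7.965 = 0.141870…
E_cross = (4710/16725) / (1.13/7.965) = 1.9850…
E_cross > 0 ⇒ the goods are substitutes.

1.99; substitutes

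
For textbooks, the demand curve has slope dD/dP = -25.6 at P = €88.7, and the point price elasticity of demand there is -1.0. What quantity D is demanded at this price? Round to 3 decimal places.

Ed = (dD/dP)·(P/D) ⇒ D = (dD/dP)·P/Ed = (-25.6)·88.7/(-1.0) = 2270.72

2270.720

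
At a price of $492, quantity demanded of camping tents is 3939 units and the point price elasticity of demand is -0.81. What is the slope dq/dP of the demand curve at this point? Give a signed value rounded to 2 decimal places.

Ed = (dq/dP)·(P/q) ⇒ dq/dP = Ed·q/P = (-0.81)·3939/492 = -6.4849…

-6.48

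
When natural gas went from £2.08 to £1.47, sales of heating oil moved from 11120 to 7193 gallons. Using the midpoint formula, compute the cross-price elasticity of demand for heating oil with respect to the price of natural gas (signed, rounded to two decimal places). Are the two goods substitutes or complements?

%ΔQ_{heating oil} = (7193 − 11120)/avg = -3927/9156.5 = -0.428875…
%ΔP_{natural gas} = (1.47 − 2.08)/avg = -0.61/1.775 = -0.343661…
E_cross = (-3927/9156.5) / (-0.61/1.775) = 1.2479…
E_cross > 0 ⇒ the goods are substitutes.

1.25; substitutes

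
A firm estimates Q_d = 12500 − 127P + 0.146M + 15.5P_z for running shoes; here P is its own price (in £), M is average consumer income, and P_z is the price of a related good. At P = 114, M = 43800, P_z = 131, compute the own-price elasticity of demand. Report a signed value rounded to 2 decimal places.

-2.25

At the given values, Q_d = 12500 − 127(114) + 0.146(43800) + 15.5(131) = 6447.3.
∂Q_d/∂P = −127.
E = (-127) × (114/6447.3) = -2.2455…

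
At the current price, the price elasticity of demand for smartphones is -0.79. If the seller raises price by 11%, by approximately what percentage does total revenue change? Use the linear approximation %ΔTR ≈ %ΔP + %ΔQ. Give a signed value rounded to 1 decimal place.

+2.3%

%ΔQ ≈ Ed × %ΔP = (-0.79) × (+11%) = -8.6900%
%ΔTR ≈ %ΔP + %ΔQ = (+11%) + (-8.6900%) = +2.3100%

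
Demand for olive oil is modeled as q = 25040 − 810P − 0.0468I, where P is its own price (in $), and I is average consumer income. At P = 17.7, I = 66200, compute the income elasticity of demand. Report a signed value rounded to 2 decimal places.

-0.41

At the given values, q = 25040 − 810(17.7) − 0.0468(66200) = 7604.84.
∂q/∂I = -0.0468.
E = (-0.0468) × (66200/7604.84) = -0.4073…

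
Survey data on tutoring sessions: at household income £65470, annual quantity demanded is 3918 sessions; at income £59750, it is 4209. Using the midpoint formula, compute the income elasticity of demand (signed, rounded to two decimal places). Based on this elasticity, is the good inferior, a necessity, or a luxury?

-0.78; inferior

%ΔQ = (4209 − 3918)/[( 3918 + 4209)/2] = 291/4063.5 = 0.071613…
%ΔIncome = (59750 − 65470)/[( 65470 + 59750)/2] = -5720/62610 = -0.091359…
E_income = (291/4063.5) / (-5720/62610) = -0.7838…
E_income < 0 ⇒ inferior good.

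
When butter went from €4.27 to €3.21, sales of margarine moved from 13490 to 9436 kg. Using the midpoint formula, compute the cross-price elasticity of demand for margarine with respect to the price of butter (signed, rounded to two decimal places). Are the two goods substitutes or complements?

1.25; substitutes

%ΔQ_{margarine} = (9436 − 13490)/avg = -4054/11463 = -0.353659…
%ΔP_{butter} = (3.21 − 4.27)/avg = -1.06/3.74 = -0.283422…
E_cross = (-4054/11463) / (-1.06/3.74) = 1.2478…
E_cross > 0 ⇒ the goods are substitutes.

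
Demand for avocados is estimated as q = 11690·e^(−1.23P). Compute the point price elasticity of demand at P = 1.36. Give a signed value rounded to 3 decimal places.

-1.673

dq/dP = −1.23·q = -2699.18. At P = 1.36, q = 2194.46.
Ed = (dq/dP)·(P/q) = (-2699.18) × (1.36/2194.46) = -1.6728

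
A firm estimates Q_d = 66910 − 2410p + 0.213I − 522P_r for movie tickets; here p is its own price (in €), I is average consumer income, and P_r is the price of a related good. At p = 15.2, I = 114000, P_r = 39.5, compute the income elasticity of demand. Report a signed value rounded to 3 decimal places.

0.715

At the given values, Q_d = 66910 − 2410(15.2) + 0.213(114000) − 522(39.5) = 33941.
∂Q_d/∂I = 0.213.
E = (0.213) × (114000/33941) = 0.71541…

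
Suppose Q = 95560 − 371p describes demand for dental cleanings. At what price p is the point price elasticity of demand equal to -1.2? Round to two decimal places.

140.49

Ed = −371p/(95560 − 371p). Set this equal to -1.2:
371p = 1.2·(95560 − 371p) ⇒ 371p(1 + 1.2) = 1.2·95560
p = 1.2·95560 / (371·2.2) = 140.4949…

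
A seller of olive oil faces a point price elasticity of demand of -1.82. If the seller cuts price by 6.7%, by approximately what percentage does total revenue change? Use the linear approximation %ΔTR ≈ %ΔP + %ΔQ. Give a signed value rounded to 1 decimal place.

+5.5%

%ΔQ ≈ Ed × %ΔP = (-1.82) × (-6.7%) = +12.1940%
%ΔTR ≈ %ΔP + %ΔQ = (-6.7%) + (+12.1940%) = +5.4940%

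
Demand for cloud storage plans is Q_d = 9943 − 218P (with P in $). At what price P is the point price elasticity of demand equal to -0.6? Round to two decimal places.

Ed = −218P/(9943 − 218P). Set this equal to -0.6:
218P = 0.6·(9943 − 218P) ⇒ 218P(1 + 0.6) = 0.6·9943
P = 0.6·9943 / (218·1.6) = 17.1037…

17.10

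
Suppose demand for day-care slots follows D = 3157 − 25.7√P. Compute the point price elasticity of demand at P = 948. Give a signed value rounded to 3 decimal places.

dD/dP = −25.7/(2√P) = -0.417349. At P = 948, D = 2365.71.
Ed = (dD/dP)·(P/D) = (-0.417349) × (948/2365.71) = -0.16724…

-0.167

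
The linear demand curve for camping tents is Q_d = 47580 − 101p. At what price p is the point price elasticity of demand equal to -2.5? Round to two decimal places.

Ed = −101p/(47580 − 101p). Set this equal to -2.5:
101p = 2.5·(47580 − 101p) ⇒ 101p(1 + 2.5) = 2.5·47580
p = 2.5·47580 / (101·3.5) = 336.4922…

336.49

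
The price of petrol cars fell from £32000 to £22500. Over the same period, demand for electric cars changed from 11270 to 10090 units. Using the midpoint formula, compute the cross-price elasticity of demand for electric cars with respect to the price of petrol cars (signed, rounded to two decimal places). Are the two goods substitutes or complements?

%ΔQ_{electric cars} = (10090 − 11270)/avg = -1180/10680 = -0.110486…
%ΔP_{petrol cars} = (22500 − 32000)/avg = -9500/27250 = -0.348623…
E_cross = (-1180/10680) / (-9500/27250) = 0.3169…
E_cross > 0 ⇒ the goods are substitutes.

0.32; substitutes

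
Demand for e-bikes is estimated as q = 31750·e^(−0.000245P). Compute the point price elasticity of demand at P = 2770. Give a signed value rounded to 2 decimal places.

dq/dP = −0.000245·q = -3.94617. At P = 2770, q = 16106.8.
Ed = (dq/dP)·(P/q) = (-3.94617) × (2770/16106.8) = -0.6786…

-0.68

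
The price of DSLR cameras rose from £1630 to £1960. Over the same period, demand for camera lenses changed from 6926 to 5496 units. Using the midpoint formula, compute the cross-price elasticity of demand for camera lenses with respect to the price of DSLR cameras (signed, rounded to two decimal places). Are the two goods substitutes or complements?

%ΔQ_{camera lenses} = (5496 − 6926)/avg = -1430/6211 = -0.230236…
%ΔP_{DSLR cameras} = (1960 − 1630)/avg = 330/1795 = 0.183844…
E_cross = (-1430/6211) / (330/1795) = -1.2523…
E_cross < 0 ⇒ the goods are complements.

-1.25; complements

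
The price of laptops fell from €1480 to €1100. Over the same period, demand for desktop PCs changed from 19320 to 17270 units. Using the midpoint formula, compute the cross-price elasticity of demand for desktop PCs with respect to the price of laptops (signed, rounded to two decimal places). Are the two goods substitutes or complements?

0.38; substitutes

%ΔQ_{desktop PCs} = (17270 − 19320)/avg = -2050/18295 = -0.112052…
%ΔP_{laptops} = (1100 − 1480)/avg = -380/1290 = -0.294573…
E_cross = (-2050/18295) / (-380/1290) = 0.3803…
E_cross > 0 ⇒ the goods are substitutes.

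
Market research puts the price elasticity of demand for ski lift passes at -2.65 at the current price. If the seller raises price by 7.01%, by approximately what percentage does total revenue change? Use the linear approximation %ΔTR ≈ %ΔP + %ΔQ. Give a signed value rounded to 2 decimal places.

%ΔQ ≈ Ed × %ΔP = (-2.65) × (+7.01%) = -18.5765%
%ΔTR ≈ %ΔP + %ΔQ = (+7.01%) + (-18.5765%) = -11.5665%

-11.57%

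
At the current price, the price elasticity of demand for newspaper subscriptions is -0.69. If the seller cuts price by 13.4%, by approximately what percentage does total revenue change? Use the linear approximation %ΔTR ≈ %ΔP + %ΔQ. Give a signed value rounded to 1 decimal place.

%ΔQ ≈ Ed × %ΔP = (-0.69) × (-13.4%) = +9.2460%
%ΔTR ≈ %ΔP + %ΔQ = (-13.4%) + (+9.2460%) = -4.1540%

-4.2%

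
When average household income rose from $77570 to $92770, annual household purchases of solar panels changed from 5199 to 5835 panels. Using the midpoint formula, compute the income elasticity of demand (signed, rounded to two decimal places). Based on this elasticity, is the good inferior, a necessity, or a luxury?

%ΔQ = (5835 − 5199)/[( 5199 + 5835)/2] = 636/5517 = 0.115280…
%ΔIncome = (92770 − 77570)/[( 77570 + 92770)/2] = 15200/85170 = 0.178466…
E_income = (636/5517) / (15200/85170) = 0.6459…
0 < E_income < 1 ⇒ normal good, necessity.

0.65; necessity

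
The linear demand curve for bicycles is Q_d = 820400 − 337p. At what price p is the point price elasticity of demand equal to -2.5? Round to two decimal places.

Ed = −337p/(820400 − 337p). Set this equal to -2.5:
337p = 2.5·(820400 − 337p) ⇒ 337p(1 + 2.5) = 2.5·820400
p = 2.5·820400 / (337·3.5) = 1738.8724…

1738.87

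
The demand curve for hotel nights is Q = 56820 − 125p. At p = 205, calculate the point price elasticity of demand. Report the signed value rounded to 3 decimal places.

dQ/dp = −125. At p = 205, Q = 56820 − 125(205) = 31195.
Ed = (dQ/dp)·(p/Q) = −125 × (205/31195) = -0.82144…

-0.821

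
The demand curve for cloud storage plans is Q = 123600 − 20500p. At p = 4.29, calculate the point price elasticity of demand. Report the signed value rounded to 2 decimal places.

-2.47

dQ/dp = −20500. At p = 4.29, Q = 123600 − 20500(4.29) = 35655.
Ed = (dQ/dp)·(p/Q) = −20500 × (4.29/35655) = -2.4665…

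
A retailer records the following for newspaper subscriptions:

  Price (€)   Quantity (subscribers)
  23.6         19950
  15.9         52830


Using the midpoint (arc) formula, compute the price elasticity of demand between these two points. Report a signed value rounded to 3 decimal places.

%ΔQ = (52830 − 19950) / [(19950 + 52830)/2] = 32880/36390 = 0.903544…
%ΔP = (15.9 − 23.6) / [(23.6 + 15.9)/2] = -7.7/19.75 = -0.389873…
Arc Ed = %ΔQ / %ΔP = (32880/36390) / (-7.7/19.75) = -2.31753…

-2.318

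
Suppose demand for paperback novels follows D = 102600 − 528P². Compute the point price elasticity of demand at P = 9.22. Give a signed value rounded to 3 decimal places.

dD/dP = −2·528·P = -9736.32. At P = 9.22, D = 57715.5648.
Ed = (dD/dP)·(P/D) = (-9736.32) × (9.22/57715.5648) = -1.55536…

-1.555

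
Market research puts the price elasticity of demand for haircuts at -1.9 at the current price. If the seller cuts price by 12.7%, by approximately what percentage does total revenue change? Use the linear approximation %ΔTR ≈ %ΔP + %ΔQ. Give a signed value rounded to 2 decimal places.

+11.43%

%ΔQ ≈ Ed × %ΔP = (-1.9) × (-12.7%) = +24.1300%
%ΔTR ≈ %ΔP + %ΔQ = (-12.7%) + (+24.1300%) = +11.4300%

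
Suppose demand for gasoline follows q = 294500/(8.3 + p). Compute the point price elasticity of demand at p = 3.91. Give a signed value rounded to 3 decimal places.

dq/dp = −294500/(8.3 + p)² = -1975.4. At p = 3.91, q = 24119.6.
Ed = (dq/dp)·(p/q) = (-1975.4) × (3.91/24119.6) = -0.32022…

-0.320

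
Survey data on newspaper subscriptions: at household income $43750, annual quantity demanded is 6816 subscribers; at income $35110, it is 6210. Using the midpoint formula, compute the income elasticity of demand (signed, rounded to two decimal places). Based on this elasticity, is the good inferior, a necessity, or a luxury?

0.42; necessity

%ΔQ = (6210 − 6816)/[( 6816 + 6210)/2] = -606/6513 = -0.093044…
%ΔIncome = (35110 − 43750)/[( 43750 + 35110)/2] = -8640/39430 = -0.219122…
E_income = (-606/6513) / (-8640/39430) = 0.4246…
0 < E_income < 1 ⇒ normal good, necessity.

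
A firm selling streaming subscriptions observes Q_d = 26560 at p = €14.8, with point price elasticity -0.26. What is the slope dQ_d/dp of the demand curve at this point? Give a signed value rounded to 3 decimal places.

Ed = (dQ_d/dp)·(p/Q_d) ⇒ dQ_d/dp = Ed·Q_d/p = (-0.26)·26560/14.8 = -466.59459…

-466.595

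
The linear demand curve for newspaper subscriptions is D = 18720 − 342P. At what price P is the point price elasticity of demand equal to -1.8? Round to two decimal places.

Ed = −342P/(18720 − 342P). Set this equal to -1.8:
342P = 1.8·(18720 − 342P) ⇒ 342P(1 + 1.8) = 1.8·18720
P = 1.8·18720 / (342·2.8) = 35.1879…

35.19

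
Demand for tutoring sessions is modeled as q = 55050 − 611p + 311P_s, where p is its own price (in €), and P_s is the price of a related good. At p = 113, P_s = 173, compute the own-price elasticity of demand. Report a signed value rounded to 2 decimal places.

At the given values, q = 55050 − 611(113) + 311(173) = 39810.
∂q/∂p = −611.
E = (-611) × (113/39810) = -1.7343…

-1.73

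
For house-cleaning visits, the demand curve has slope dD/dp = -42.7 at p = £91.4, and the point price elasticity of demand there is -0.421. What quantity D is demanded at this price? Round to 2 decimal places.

Ed = (dD/dp)·(p/D) ⇒ D = (dD/dp)·p/Ed = (-42.7)·91.4/(-0.421) = 9270.2612…

9270.26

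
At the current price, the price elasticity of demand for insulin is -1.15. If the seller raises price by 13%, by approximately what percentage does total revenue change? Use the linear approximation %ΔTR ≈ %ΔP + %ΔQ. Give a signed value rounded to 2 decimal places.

-1.95%

%ΔQ ≈ Ed × %ΔP = (-1.15) × (+13%) = -14.9500%
%ΔTR ≈ %ΔP + %ΔQ = (+13%) + (-14.9500%) = -1.9500%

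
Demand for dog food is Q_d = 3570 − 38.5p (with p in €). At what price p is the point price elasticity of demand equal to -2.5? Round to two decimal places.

66.23

Ed = −38.5p/(3570 − 38.5p). Set this equal to -2.5:
38.5p = 2.5·(3570 − 38.5p) ⇒ 38.5p(1 + 2.5) = 2.5·3570
p = 2.5·3570 / (38.5·3.5) = 66.2337…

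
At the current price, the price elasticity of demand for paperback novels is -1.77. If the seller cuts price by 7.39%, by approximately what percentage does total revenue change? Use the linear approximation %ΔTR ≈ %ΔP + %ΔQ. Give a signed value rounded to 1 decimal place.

%ΔQ ≈ Ed × %ΔP = (-1.77) × (-7.39%) = +13.0803%
%ΔTR ≈ %ΔP + %ΔQ = (-7.39%) + (+13.0803%) = +5.6903%

+5.7%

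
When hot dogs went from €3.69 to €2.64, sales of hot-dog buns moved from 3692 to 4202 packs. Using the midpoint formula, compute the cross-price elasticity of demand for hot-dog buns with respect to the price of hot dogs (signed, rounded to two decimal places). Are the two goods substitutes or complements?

-0.39; complements

%ΔQ_{hot-dog buns} = (4202 − 3692)/avg = 510/3947 = 0.129212…
%ΔP_{hot dogs} = (2.64 − 3.69)/avg = -1.05/3.165 = -0.331753…
E_cross = (510/3947) / (-1.05/3.165) = -0.3894…
E_cross < 0 ⇒ the goods are complements.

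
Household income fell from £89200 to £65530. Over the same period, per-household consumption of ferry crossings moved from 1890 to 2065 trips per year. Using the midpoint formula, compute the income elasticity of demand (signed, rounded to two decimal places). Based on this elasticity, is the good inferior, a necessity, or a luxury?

-0.29; inferior

%ΔQ = (2065 − 1890)/[( 1890 + 2065)/2] = 175/1977.5 = 0.088495…
%ΔIncome = (65530 − 89200)/[( 89200 + 65530)/2] = -23670/77365 = -0.305952…
E_income = (175/1977.5) / (-23670/77365) = -0.2892…
E_income < 0 ⇒ inferior good.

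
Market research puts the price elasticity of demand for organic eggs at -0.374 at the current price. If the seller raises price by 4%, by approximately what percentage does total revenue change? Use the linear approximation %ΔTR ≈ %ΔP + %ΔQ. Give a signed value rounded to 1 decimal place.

%ΔQ ≈ Ed × %ΔP = (-0.374) × (+4%) = -1.4960%
%ΔTR ≈ %ΔP + %ΔQ = (+4%) + (-1.4960%) = +2.5040%

+2.5%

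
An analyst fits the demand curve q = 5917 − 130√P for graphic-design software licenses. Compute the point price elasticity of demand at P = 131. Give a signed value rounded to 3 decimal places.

-0.168

dq/dP = −130/(2√P) = -5.67908. At P = 131, q = 4429.08.
Ed = (dq/dP)·(P/q) = (-5.67908) × (131/4429.08) = -0.16797…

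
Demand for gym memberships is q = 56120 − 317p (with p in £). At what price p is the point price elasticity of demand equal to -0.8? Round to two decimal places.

78.68

Ed = −317p/(56120 − 317p). Set this equal to -0.8:
317p = 0.8·(56120 − 317p) ⇒ 317p(1 + 0.8) = 0.8·56120
p = 0.8·56120 / (317·1.8) = 78.6820…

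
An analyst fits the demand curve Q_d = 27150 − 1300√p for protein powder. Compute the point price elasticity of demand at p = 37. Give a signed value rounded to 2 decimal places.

-0.21

dQ_d/dp = −1300/(2√p) = -106.859. At p = 37, Q_d = 19242.4.
Ed = (dQ_d/dp)·(p/Q_d) = (-106.859) × (37/19242.4) = -0.2054…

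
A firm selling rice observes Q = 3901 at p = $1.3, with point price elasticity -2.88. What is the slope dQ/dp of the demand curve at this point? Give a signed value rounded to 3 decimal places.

Ed = (dQ/dp)·(p/Q) ⇒ dQ/dp = Ed·Q/p = (-2.88)·3901/1.3 = -8642.21538…

-8642.215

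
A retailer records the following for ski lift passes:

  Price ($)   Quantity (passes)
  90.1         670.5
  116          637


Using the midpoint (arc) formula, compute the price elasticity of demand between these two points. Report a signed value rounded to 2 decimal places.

%ΔQ = (637 − 670.5) / [(670.5 + 637)/2] = -33.5/653.75 = -0.051242…
%ΔP = (116 − 90.1) / [(90.1 + 116)/2] = 25.9/103.05 = 0.251334…
Arc Ed = %ΔQ / %ΔP = (-33.5/653.75) / (25.9/103.05) = -0.2038…

-0.20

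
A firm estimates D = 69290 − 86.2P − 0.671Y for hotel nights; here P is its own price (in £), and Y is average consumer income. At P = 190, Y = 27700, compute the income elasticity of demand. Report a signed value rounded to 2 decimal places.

At the given values, D = 69290 − 86.2(190) − 0.671(27700) = 34325.3.
∂D/∂Y = -0.671.
E = (-0.671) × (27700/34325.3) = -0.5414…

-0.54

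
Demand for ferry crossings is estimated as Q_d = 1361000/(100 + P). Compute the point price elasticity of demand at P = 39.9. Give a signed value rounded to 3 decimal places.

dQ_d/dP = −1361000/(100 + P)² = -69.5381. At P = 39.9, Q_d = 9728.38.
Ed = (dQ_d/dP)·(P/Q_d) = (-69.5381) × (39.9/9728.38) = -0.28520…

-0.285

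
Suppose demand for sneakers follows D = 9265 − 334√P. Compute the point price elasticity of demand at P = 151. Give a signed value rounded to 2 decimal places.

-0.40

dD/dP = −334/(2√P) = -13.5903. At P = 151, D = 5160.74.
Ed = (dD/dP)·(P/D) = (-13.5903) × (151/5160.74) = -0.3976…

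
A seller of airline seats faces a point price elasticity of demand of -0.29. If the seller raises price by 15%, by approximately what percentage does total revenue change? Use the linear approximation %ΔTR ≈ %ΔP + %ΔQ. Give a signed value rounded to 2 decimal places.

+10.65%

%ΔQ ≈ Ed × %ΔP = (-0.29) × (+15%) = -4.3500%
%ΔTR ≈ %ΔP + %ΔQ = (+15%) + (-4.3500%) = +10.6500%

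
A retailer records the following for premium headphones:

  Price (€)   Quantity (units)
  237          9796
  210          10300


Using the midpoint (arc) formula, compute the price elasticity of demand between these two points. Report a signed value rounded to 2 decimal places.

%ΔQ = (10300 − 9796) / [(9796 + 10300)/2] = 504/10048 = 0.050159…
%ΔP = (210 − 237) / [(237 + 210)/2] = -27/223.5 = -0.120805…
Arc Ed = %ΔQ / %ΔP = (504/10048) / (-27/223.5) = -0.4152…

-0.42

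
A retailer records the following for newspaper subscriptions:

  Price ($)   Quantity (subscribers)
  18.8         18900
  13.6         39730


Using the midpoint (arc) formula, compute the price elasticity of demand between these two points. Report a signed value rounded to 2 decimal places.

-2.21

%ΔQ = (39730 − 18900) / [(18900 + 39730)/2] = 20830/29315 = 0.710557…
%ΔP = (13.6 − 18.8) / [(18.8 + 13.6)/2] = -5.2/16.2 = -0.320987…
Arc Ed = %ΔQ / %ΔP = (20830/29315) / (-5.2/16.2) = -2.2136…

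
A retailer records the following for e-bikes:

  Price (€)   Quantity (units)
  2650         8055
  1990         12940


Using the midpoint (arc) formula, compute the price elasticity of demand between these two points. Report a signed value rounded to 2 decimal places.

-1.64

%ΔQ = (12940 − 8055) / [(8055 + 12940)/2] = 4885/10497.5 = 0.465348…
%ΔP = (1990 − 2650) / [(2650 + 1990)/2] = -660/2320 = -0.284482…
Arc Ed = %ΔQ / %ΔP = (4885/10497.5) / (-660/2320) = -1.6357…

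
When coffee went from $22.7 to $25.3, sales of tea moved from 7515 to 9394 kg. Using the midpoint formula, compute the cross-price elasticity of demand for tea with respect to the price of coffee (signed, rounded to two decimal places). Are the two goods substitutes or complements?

%ΔQ_{tea} = (9394 − 7515)/avg = 1879/8454.5 = 0.222248…
%ΔP_{coffee} = (25.3 − 22.7)/avg = 2.6/24 = 0.108333…
E_cross = (1879/8454.5) / (2.6/24) = 2.0515…
E_cross > 0 ⇒ the goods are substitutes.

2.05; substitutes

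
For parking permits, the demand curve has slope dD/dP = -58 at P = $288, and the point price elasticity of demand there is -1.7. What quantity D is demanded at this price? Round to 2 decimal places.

9825.88

Ed = (dD/dP)·(P/D) ⇒ D = (dD/dP)·P/Ed = (-58)·288/(-1.7) = 9825.8823…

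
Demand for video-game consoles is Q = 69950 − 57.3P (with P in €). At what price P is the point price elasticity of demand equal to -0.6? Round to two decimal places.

457.79

Ed = −57.3P/(69950 − 57.3P). Set this equal to -0.6:
57.3P = 0.6·(69950 − 57.3P) ⇒ 57.3P(1 + 0.6) = 0.6·69950
P = 0.6·69950 / (57.3·1.6) = 457.7879…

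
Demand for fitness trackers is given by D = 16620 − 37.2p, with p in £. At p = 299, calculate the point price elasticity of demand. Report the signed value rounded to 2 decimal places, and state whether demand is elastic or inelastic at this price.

-2.02; elastic

dD/dp = −37.2. At p = 299, D = 16620 − 37.2(299) = 5497.2.
Ed = (dD/dp)·(p/D) = −37.2 × (299/5497.2) = -2.0233…
|Ed| = 2.02 > 1, so demand is elastic.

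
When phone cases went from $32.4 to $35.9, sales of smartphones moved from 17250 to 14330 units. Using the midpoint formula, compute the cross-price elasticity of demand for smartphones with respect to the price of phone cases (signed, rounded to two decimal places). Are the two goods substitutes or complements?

%ΔQ_{smartphones} = (14330 − 17250)/avg = -2920/15790 = -0.184927…
%ΔP_{phone cases} = (35.9 − 32.4)/avg = 3.5/34.15 = 0.102489…
E_cross = (-2920/15790) / (3.5/34.15) = -1.8043…
E_cross < 0 ⇒ the goods are complements.

-1.80; complements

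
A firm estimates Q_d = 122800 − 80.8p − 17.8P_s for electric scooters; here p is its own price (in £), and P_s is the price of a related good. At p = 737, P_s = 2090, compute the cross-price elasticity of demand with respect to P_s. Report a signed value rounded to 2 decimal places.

-1.43

At the given values, Q_d = 122800 − 80.8(737) − 17.8(2090) = 26048.4.
∂Q_d/∂P_s = -17.8.
E = (-17.8) × (2090/26048.4) = -1.4281…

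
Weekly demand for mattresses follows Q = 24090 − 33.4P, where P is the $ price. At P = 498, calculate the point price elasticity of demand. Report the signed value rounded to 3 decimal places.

dQ/dP = −33.4. At P = 498, Q = 24090 − 33.4(498) = 7456.8.
Ed = (dQ/dP)·(P/Q) = −33.4 × (498/7456.8) = -2.23060…

-2.231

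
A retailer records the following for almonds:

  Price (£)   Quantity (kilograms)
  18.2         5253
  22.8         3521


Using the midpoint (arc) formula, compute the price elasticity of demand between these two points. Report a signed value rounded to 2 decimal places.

%ΔQ = (3521 − 5253) / [(5253 + 3521)/2] = -1732/4387 = -0.394802…
%ΔP = (22.8 − 18.2) / [(18.2 + 22.8)/2] = 4.6/20.5 = 0.224390…
Arc Ed = %ΔQ / %ΔP = (-1732/4387) / (4.6/20.5) = -1.7594…

-1.76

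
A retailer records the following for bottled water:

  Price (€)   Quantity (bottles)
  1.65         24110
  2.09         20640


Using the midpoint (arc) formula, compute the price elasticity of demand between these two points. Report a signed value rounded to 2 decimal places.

%ΔQ = (20640 − 24110) / [(24110 + 20640)/2] = -3470/22375 = -0.155083…
%ΔP = (2.09 − 1.65) / [(1.65 + 2.09)/2] = 0.44/1.87 = 0.235294…
Arc Ed = %ΔQ / %ΔP = (-3470/22375) / (0.44/1.87) = -0.6591…

-0.66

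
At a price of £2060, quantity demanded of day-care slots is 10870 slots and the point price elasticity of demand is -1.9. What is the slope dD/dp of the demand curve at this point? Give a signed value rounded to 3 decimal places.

Ed = (dD/dp)·(p/D) ⇒ dD/dp = Ed·D/p = (-1.9)·10870/2060 = -10.02572…

-10.026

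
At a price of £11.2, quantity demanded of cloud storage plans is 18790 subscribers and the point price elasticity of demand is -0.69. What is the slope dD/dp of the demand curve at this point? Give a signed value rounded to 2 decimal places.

-1157.60

Ed = (dD/dp)·(p/D) ⇒ dD/dp = Ed·D/p = (-0.69)·18790/11.2 = -1157.5982…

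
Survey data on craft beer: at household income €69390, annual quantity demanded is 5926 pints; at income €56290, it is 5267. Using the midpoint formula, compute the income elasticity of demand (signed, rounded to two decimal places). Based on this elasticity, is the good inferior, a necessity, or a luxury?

0.56; necessity

%ΔQ = (5267 − 5926)/[( 5926 + 5267)/2] = -659/5596.5 = -0.117752…
%ΔIncome = (56290 − 69390)/[( 69390 + 56290)/2] = -13100/62840 = -0.208465…
E_income = (-659/5596.5) / (-13100/62840) = 0.5648…
0 < E_income < 1 ⇒ normal good, necessity.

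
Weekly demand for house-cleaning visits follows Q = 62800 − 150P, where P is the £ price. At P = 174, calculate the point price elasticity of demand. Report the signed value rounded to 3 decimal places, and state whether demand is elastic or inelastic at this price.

-0.711; inelastic

dQ/dP = −150. At P = 174, Q = 62800 − 150(174) = 36700.
Ed = (dQ/dP)·(P/Q) = −150 × (174/36700) = -0.71117…
|Ed| = 0.711 < 1, so demand is inelastic.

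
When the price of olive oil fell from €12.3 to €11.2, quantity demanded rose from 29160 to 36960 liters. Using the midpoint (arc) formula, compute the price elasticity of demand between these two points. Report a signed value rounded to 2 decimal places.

%ΔQ = (36960 − 29160) / [(29160 + 36960)/2] = 7800/33060 = 0.235934…
%ΔP = (11.2 − 12.3) / [(12.3 + 11.2)/2] = -1.1/11.75 = -0.093617…
Arc Ed = %ΔQ / %ΔP = (7800/33060) / (-1.1/11.75) = -2.5202…

-2.52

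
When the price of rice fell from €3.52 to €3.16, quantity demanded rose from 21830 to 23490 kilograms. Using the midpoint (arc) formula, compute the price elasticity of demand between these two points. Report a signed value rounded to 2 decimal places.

-0.68

%ΔQ = (23490 − 21830) / [(21830 + 23490)/2] = 1660/22660 = 0.073256…
%ΔP = (3.16 − 3.52) / [(3.52 + 3.16)/2] = -0.36/3.34 = -0.107784…
Arc Ed = %ΔQ / %ΔP = (1660/22660) / (-0.36/3.34) = -0.6796…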